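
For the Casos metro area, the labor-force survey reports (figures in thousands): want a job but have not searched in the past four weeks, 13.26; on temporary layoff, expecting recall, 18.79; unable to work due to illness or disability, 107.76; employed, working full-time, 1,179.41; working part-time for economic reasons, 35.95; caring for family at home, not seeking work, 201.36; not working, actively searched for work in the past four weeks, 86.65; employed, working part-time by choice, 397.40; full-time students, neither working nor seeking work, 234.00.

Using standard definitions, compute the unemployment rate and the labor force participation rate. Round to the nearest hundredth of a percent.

Employed = 1,179.41 + 35.95 + 397.40 = 1,612.76 thousand (anyone who worked, including part-time for economic reasons, counts as employed).
Unemployed = 18.79 + 86.65 = 105.44 thousand (jobless and actively searching, or on temporary layoff).
Labor force = 1,612.76 + 105.44 = 1,718.20 thousand.
Not in labor force = 13.26 + 107.76 + 201.36 + 234.00 = 556.38 thousand (those not working and not actively searching are outside the labor force — including those who want a job but have given up searching).
Civilian working-age population = 1,718.20 + 556.38 = 2,274.58 thousand.
Unemployment rate = 105.44 / 1,718.20 = 6.14%.
Labor force participation rate = 1,718.20 / 2,274.58 = 75.54%.

Unemployment rate ≈ 6.14%; labor force participation rate ≈ 75.54%.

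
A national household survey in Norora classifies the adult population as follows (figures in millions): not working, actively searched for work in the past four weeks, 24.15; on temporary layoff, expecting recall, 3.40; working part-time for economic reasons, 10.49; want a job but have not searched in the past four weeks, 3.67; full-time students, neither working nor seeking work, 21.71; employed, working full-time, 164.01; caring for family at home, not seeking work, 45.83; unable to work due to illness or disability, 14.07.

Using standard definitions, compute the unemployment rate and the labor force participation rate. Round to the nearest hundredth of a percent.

Employed = 10.49 + 164.01 = 174.50 million (anyone who worked, including part-time for economic reasons, counts as employed).
Unemployed = 24.15 + 3.40 = 27.55 million (jobless and actively searching, or on temporary layoff).
Labor force = 174.50 + 27.55 = 202.05 million.
Not in labor force = 3.67 + 21.71 + 45.83 + 14.07 = 85.28 million (those not working and not actively searching are outside the labor force — including those who want a job but have given up searching).
Civilian working-age population = 202.05 + 85.28 = 287.33 million.
Unemployment rate = 27.55 / 202.05 = 13.64%.
Labor force participation rate = 202.05 / 287.33 = 70.32%.

Unemployment rate ≈ 13.64%; labor force participation rate ≈ 70.32%.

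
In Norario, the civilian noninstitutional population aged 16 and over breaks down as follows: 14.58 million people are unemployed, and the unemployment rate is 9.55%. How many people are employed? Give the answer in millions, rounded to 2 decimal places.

About 138.09 million are employed.

Labor force = U / u = 14.58 / 0.0955 ≈ 152.67 million.
Employed = labor force − unemployed = 152.67 − 14.58 = 138.09 million.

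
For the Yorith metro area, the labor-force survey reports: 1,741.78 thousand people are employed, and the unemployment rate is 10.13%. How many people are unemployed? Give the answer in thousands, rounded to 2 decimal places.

Let U be the number unemployed. The labor force is E + U, and U/(E+U) = 0.1013.
So U = 0.1013 × 1,741.78 / (1 − 0.1013) = 176.4423 / 0.8987 ≈ 196.33 thousand.

About 196.33 thousand are unemployed.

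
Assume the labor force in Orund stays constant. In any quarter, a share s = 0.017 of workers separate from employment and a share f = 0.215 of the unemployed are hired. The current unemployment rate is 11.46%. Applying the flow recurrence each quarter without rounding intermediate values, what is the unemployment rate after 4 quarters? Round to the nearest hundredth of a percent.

Unemployment rate after four quarters ≈ 8.77%.

With a fixed labor force, u_{t+1} = u_t + s·(1−u_t) − f·u_t = u_t·(1−s−f) + s.
Here 1−s−f = 0.768 and s = 0.017.
u_1 = 0.114600 × 0.768 + 0.017 = 0.105013.
u_2 = 0.105013 × 0.768 + 0.017 = 0.097650.
u_3 = 0.097650 × 0.768 + 0.017 = 0.091995.
u_4 = 0.091995 × 0.768 + 0.017 = 0.087652.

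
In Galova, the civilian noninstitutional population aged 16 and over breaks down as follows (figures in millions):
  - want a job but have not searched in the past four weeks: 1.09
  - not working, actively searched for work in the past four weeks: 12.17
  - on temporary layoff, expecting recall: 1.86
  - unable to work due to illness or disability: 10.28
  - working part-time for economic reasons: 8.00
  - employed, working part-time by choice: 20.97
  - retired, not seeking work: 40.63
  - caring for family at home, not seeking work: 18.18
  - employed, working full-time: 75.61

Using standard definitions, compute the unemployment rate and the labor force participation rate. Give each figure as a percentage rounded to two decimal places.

Employed = 8.00 + 20.97 + 75.61 = 104.58 million (anyone who worked, including part-time for economic reasons, counts as employed).
Unemployed = 12.17 + 1.86 = 14.03 million (jobless and actively searching, or on temporary layoff).
Labor force = 104.58 + 14.03 = 118.61 million.
Not in labor force = 1.09 + 10.28 + 40.63 + 18.18 = 70.18 million (those not working and not actively searching are outside the labor force — including those who want a job but have given up searching).
Civilian working-age population = 118.61 + 70.18 = 188.79 million.
Unemployment rate = 14.03 / 118.61 = 11.83%.
Labor force participation rate = 118.61 / 188.79 = 62.83%.

Unemployment rate ≈ 11.83%; labor force participation rate ≈ 62.83%.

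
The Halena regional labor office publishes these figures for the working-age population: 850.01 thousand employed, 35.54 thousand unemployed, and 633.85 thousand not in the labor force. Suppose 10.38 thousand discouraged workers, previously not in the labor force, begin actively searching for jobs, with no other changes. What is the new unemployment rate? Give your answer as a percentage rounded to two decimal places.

Initially, labor force = 850.01 + 35.54 = 885.55 thousand, so u = 35.54/885.55 = 4.01%.
After the change, unemployed and labor force both rise by 10.38 → E = 850.01, U = 45.92, labor force = 895.93 thousand.
New unemployment rate = 45.92 / 895.93 = 5.13%.

New unemployment rate ≈ 5.13%.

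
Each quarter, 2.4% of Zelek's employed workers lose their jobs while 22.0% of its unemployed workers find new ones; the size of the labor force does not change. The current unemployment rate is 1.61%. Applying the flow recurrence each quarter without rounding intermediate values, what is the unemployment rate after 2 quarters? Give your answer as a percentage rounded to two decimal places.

Unemployment rate after two quarters ≈ 5.13%.

With a fixed labor force, u_{t+1} = u_t + s·(1−u_t) − f·u_t = u_t·(1−s−f) + s.
Here 1−s−f = 0.756 and s = 0.024.
u_1 = 0.016100 × 0.756 + 0.024 = 0.036172.
u_2 = 0.036172 × 0.756 + 0.024 = 0.051346.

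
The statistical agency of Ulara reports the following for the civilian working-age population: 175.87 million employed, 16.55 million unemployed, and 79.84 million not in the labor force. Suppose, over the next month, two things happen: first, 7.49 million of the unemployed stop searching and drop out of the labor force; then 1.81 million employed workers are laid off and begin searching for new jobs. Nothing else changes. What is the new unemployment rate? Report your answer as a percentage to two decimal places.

New unemployment rate ≈ 5.88%.

Initially, labor force = 175.87 + 16.55 = 192.42 million, so u = 16.55/192.42 = 8.60%.
After the first change, unemployed and labor force both fall by 7.49 → E = 175.87, U = 9.06, labor force = 184.93 million.
After the second change, employed falls and unemployed rises by 1.81; labor force unchanged → E = 174.06, U = 10.87, labor force = 184.93 million.
New unemployment rate = 10.87 / 184.93 = 5.88%.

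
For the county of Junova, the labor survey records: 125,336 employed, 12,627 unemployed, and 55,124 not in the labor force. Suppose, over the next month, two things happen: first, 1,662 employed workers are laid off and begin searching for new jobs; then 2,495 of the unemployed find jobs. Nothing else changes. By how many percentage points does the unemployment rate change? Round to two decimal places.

The unemployment rate changes by −0.60 percentage points.

Initially, labor force = 125,336 + 12,627 = 137,963, so u = 12,627/137,963 = 9.15%.
After the first change, employed falls and unemployed rises by 1,662; labor force unchanged → E = 123,674, U = 14,289, labor force = 137,963.
After the second change, unemployed falls and employed rises by 2,495; labor force unchanged → E = 126,169, U = 11,794, labor force = 137,963.
New unemployment rate = 11,794 / 137,963 = 8.55%.
Change = 8.55% − 9.15% = −0.60 percentage points.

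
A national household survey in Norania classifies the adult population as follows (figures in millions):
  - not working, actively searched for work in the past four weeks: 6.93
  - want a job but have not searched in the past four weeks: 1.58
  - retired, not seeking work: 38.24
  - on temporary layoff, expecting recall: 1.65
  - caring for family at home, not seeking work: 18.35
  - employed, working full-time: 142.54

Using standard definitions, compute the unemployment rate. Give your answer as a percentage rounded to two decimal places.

Employed = 142.54 million.
Unemployed = 6.93 + 1.65 = 8.58 million (jobless and actively searching, or on temporary layoff).
Labor force = 142.54 + 8.58 = 151.12 million.
Unemployment rate = 8.58 / 151.12 = 5.68%.

Unemployment rate ≈ 5.68%.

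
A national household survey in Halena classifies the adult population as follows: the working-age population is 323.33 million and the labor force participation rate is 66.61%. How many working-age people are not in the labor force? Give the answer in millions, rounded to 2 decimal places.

Share not in the labor force = 1 − 0.6661 = 0.3339.
Not in labor force = 0.3339 × 323.33 ≈ 107.96 million.

About 107.96 million are not in the labor force.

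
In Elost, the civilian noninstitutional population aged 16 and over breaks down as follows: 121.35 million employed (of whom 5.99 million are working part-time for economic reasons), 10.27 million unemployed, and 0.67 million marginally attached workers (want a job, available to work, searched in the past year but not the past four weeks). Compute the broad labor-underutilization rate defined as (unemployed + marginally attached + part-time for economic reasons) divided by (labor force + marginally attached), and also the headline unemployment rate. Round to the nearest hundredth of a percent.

Labor force = 121.35 + 10.27 = 131.62 million.
Numerator = 10.27 + 0.67 + 5.99 = 16.93 million.
Denominator = 131.62 + 0.67 = 132.29 million.
Broad rate = 16.93 / 132.29 = 12.80%.
Headline unemployment rate = 10.27 / 131.62 = 7.80%.

Broad underutilization rate ≈ 12.80%; headline unemployment rate ≈ 7.80%.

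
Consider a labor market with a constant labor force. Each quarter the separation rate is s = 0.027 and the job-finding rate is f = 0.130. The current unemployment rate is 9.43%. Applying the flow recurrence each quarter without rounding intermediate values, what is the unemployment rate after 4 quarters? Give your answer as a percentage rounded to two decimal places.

Unemployment rate after four quarters ≈ 13.27%.

With a fixed labor force, u_{t+1} = u_t + s·(1−u_t) − f·u_t = u_t·(1−s−f) + s.
Here 1−s−f = 0.843 and s = 0.027.
u_1 = 0.094300 × 0.843 + 0.027 = 0.106495.
u_2 = 0.106495 × 0.843 + 0.027 = 0.116775.
u_3 = 0.116775 × 0.843 + 0.027 = 0.125441.
u_4 = 0.125441 × 0.843 + 0.027 = 0.132747.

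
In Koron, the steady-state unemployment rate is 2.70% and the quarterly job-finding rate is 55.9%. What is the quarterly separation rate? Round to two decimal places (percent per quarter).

From u* = s/(s+f): s = u·f/(1−u).
s = 0.0270 × 55.9 / (1 − 0.0270) = 1.5093 / 0.9730 ≈ 1.55% per quarter.

Separation rate ≈ 1.55% per quarter.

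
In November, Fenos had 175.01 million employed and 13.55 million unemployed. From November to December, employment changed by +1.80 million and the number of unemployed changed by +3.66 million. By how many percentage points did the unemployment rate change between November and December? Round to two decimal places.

November: labor force = 175.01 + 13.55 = 188.56; u = 13.55/188.56 = 7.19%.
December: labor force = 176.81 + 17.21 = 194.02; u = 17.21/194.02 = 8.87%.
Change = 8.87% − 7.19% = +1.68 pp.

The unemployment rate changed by +1.68 percentage points.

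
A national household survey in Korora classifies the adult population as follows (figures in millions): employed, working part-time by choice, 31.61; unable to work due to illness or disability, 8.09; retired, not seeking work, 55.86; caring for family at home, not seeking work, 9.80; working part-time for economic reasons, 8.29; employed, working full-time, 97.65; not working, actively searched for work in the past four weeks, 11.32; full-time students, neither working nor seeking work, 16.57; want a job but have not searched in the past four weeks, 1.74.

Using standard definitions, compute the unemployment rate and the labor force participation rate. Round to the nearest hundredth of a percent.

Unemployment rate ≈ 7.60%; labor force participation rate ≈ 61.79%.

Employed = 31.61 + 8.29 + 97.65 = 137.55 million (anyone who worked, including part-time for economic reasons, counts as employed).
Unemployed = 11.32 million.
Labor force = 137.55 + 11.32 = 148.87 million.
Not in labor force = 8.09 + 55.86 + 9.80 + 16.57 + 1.74 = 92.06 million (those not working and not actively searching are outside the labor force — including those who want a job but have given up searching).
Civilian working-age population = 148.87 + 92.06 = 240.93 million.
Unemployment rate = 11.32 / 148.87 = 7.60%.
Labor force participation rate = 148.87 / 240.93 = 61.79%.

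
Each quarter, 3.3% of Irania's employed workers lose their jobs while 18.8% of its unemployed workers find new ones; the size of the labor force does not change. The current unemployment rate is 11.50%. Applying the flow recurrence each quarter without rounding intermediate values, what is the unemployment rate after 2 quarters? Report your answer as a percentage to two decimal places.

Unemployment rate after two quarters ≈ 12.85%.

With a fixed labor force, u_{t+1} = u_t + s·(1−u_t) − f·u_t = u_t·(1−s−f) + s.
Here 1−s−f = 0.779 and s = 0.033.
u_1 = 0.115000 × 0.779 + 0.033 = 0.122585.
u_2 = 0.122585 × 0.779 + 0.033 = 0.128494.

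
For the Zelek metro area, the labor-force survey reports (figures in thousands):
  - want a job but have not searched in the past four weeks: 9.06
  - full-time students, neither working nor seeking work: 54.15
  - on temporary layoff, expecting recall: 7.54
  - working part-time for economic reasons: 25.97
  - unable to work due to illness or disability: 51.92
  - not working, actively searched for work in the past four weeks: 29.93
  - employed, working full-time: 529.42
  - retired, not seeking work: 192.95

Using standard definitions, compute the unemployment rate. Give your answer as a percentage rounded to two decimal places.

Unemployment rate ≈ 6.32%.

Employed = 25.97 + 529.42 = 555.39 thousand (anyone who worked, including part-time for economic reasons, counts as employed).
Unemployed = 7.54 + 29.93 = 37.47 thousand (jobless and actively searching, or on temporary layoff).
Labor force = 555.39 + 37.47 = 592.86 thousand.
Unemployment rate = 37.47 / 592.86 = 6.32%.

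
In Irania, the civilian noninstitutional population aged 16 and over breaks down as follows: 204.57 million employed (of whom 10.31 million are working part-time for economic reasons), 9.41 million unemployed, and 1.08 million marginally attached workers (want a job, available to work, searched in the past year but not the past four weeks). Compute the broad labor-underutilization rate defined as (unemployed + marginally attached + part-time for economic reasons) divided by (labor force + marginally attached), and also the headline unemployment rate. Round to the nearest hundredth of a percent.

Labor force = 204.57 + 9.41 = 213.98 million.
Numerator = 9.41 + 1.08 + 10.31 = 20.80 million.
Denominator = 213.98 + 1.08 = 215.06 million.
Broad rate = 20.80 / 215.06 = 9.67%.
Headline unemployment rate = 9.41 / 213.98 = 4.40%.

Broad underutilization rate ≈ 9.67%; headline unemployment rate ≈ 4.40%.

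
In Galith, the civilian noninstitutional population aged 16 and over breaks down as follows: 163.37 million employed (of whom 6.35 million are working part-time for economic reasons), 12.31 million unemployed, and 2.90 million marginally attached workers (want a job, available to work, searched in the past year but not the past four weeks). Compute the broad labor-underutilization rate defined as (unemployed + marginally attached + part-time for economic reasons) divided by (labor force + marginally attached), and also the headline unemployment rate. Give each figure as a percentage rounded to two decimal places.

Broad underutilization rate ≈ 12.07%; headline unemployment rate ≈ 7.01%.

Labor force = 163.37 + 12.31 = 175.68 million.
Numerator = 12.31 + 2.90 + 6.35 = 21.56 million.
Denominator = 175.68 + 2.90 = 178.58 million.
Broad rate = 21.56 / 178.58 = 12.07%.
Headline unemployment rate = 12.31 / 175.68 = 7.01%.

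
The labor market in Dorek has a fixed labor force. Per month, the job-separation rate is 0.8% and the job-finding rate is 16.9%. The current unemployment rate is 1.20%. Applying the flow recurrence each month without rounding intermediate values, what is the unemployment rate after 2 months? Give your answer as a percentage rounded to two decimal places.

With a fixed labor force, u_{t+1} = u_t + s·(1−u_t) − f·u_t = u_t·(1−s−f) + s.
Here 1−s−f = 0.823 and s = 0.008.
u_1 = 0.012000 × 0.823 + 0.008 = 0.017876.
u_2 = 0.017876 × 0.823 + 0.008 = 0.022712.

Unemployment rate after two months ≈ 2.27%.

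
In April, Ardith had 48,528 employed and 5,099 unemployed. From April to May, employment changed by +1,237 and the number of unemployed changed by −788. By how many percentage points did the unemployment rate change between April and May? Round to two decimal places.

The unemployment rate changed by −1.54 percentage points.

April: labor force = 48,528 + 5,099 = 53,627; u = 5,099/53,627 = 9.51%.
May: labor force = 49,765 + 4,311 = 54,076; u = 4,311/54,076 = 7.97%.
Change = 7.97% − 9.51% = −1.54 pp.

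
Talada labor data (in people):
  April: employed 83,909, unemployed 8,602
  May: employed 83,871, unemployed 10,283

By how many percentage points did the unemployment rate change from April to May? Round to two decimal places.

April: labor force = 83,909 + 8,602 = 92,511; u = 8,602/92,511 = 9.30%.
May: labor force = 83,871 + 10,283 = 94,154; u = 10,283/94,154 = 10.92%.
Change = 10.92% − 9.30% = +1.62 pp.

The unemployment rate changed by +1.62 percentage points.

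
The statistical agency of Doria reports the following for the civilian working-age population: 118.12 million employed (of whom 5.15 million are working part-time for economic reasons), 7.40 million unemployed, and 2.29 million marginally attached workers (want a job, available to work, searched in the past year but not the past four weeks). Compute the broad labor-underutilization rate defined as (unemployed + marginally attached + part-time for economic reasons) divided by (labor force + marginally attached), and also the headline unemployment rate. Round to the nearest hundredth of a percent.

Broad underutilization rate ≈ 11.61%; headline unemployment rate ≈ 5.90%.

Labor force = 118.12 + 7.40 = 125.52 million.
Numerator = 7.40 + 2.29 + 5.15 = 14.84 million.
Denominator = 125.52 + 2.29 = 127.81 million.
Broad rate = 14.84 / 127.81 = 11.61%.
Headline unemployment rate = 7.40 / 125.52 = 5.90%.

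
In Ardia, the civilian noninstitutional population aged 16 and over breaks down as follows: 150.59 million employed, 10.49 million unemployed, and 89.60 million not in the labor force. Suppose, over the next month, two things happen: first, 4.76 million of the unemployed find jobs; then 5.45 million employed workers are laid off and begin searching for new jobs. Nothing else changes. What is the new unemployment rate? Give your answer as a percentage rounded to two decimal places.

Initially, labor force = 150.59 + 10.49 = 161.08 million, so u = 10.49/161.08 = 6.51%.
After the first change, unemployed falls and employed rises by 4.76; labor force unchanged → E = 155.35, U = 5.73, labor force = 161.08 million.
After the second change, employed falls and unemployed rises by 5.45; labor force unchanged → E = 149.90, U = 11.18, labor force = 161.08 million.
New unemployment rate = 11.18 / 161.08 = 6.94%.

New unemployment rate ≈ 6.94%.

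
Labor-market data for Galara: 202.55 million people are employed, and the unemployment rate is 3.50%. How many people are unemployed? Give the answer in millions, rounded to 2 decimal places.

About 7.35 million are unemployed.

Let U be the number unemployed. The labor force is E + U, and U/(E+U) = 0.0350.
So U = 0.0350 × 202.55 / (1 − 0.0350) = 7.0893 / 0.9650 ≈ 7.35 million.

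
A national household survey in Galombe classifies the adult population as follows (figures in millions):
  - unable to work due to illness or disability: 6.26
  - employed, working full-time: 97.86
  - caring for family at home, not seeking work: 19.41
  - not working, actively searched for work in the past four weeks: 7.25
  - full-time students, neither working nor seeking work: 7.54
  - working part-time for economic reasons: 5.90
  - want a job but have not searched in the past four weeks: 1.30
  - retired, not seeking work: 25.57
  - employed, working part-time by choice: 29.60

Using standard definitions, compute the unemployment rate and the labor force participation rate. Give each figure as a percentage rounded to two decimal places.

Employed = 97.86 + 5.90 + 29.60 = 133.36 million (anyone who worked, including part-time for economic reasons, counts as employed).
Unemployed = 7.25 million.
Labor force = 133.36 + 7.25 = 140.61 million.
Not in labor force = 6.26 + 19.41 + 7.54 + 1.30 + 25.57 = 60.08 million (those not working and not actively searching are outside the labor force — including those who want a job but have given up searching).
Civilian working-age population = 140.61 + 60.08 = 200.69 million.
Unemployment rate = 7.25 / 140.61 = 5.16%.
Labor force participation rate = 140.61 / 200.69 = 70.06%.

Unemployment rate ≈ 5.16%; labor force participation rate ≈ 70.06%.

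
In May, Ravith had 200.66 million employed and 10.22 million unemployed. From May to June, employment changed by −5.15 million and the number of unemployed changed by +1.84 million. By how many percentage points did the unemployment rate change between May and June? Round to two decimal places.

The unemployment rate changed by +0.96 percentage points.

May: labor force = 200.66 + 10.22 = 210.88; u = 10.22/210.88 = 4.85%.
June: labor force = 195.51 + 12.06 = 207.57; u = 12.06/207.57 = 5.81%.
Change = 5.81% − 4.85% = +0.96 pp.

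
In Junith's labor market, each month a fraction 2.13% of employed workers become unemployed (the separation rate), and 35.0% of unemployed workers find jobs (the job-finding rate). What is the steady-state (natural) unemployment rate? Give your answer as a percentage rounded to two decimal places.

At steady state the flows balance: s·E = f·U, so U/(E+U) = s/(s+f).
u* = 2.13 / (2.13 + 35.0) = 2.13 / 37.13 = 5.74%.

Steady-state unemployment rate ≈ 5.74%.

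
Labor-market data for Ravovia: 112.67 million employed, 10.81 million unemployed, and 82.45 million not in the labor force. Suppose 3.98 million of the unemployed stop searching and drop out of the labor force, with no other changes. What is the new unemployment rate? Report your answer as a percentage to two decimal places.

New unemployment rate ≈ 5.72%.

Initially, labor force = 112.67 + 10.81 = 123.48 million, so u = 10.81/123.48 = 8.75%.
After the change, unemployed and labor force both fall by 3.98 → E = 112.67, U = 6.83, labor force = 119.50 million.
New unemployment rate = 6.83 / 119.50 = 5.72%.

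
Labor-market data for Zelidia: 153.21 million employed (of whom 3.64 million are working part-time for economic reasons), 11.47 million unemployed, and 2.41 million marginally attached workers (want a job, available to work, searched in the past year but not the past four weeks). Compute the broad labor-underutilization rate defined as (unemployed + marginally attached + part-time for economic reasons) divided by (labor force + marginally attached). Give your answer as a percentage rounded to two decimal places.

Labor force = 153.21 + 11.47 = 164.68 million.
Numerator = 11.47 + 2.41 + 3.64 = 17.52 million.
Denominator = 164.68 + 2.41 = 167.09 million.
Broad rate = 17.52 / 167.09 = 10.49%.

Broad underutilization rate ≈ 10.49%.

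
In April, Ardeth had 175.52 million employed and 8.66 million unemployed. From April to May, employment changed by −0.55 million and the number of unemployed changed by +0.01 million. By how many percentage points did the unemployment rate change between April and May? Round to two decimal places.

April: labor force = 175.52 + 8.66 = 184.18; u = 8.66/184.18 = 4.70%.
May: labor force = 174.97 + 8.67 = 183.64; u = 8.67/183.64 = 4.72%.
Change = 4.72% − 4.70% = +0.02 pp.

The unemployment rate changed by +0.02 percentage points.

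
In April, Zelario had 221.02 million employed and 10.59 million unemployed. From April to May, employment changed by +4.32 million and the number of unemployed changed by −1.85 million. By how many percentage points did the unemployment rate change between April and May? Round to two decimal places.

April: labor force = 221.02 + 10.59 = 231.61; u = 10.59/231.61 = 4.57%.
May: labor force = 225.34 + 8.74 = 234.08; u = 8.74/234.08 = 3.73%.
Change = 3.73% − 4.57% = −0.84 pp.

The unemployment rate changed by −0.84 percentage points.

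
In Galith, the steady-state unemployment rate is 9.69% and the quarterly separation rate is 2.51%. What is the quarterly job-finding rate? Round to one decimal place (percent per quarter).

Job-finding rate ≈ 23.4% per quarter.

From u* = s/(s+f): f = s·(1−u)/u.
f = 2.51 × (1 − 0.0969) / 0.0969 = 2.2668 / 0.0969 ≈ 23.4% per quarter.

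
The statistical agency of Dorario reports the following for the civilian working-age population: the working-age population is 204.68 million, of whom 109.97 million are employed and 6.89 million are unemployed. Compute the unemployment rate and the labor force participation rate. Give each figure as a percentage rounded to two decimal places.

Unemployment rate ≈ 5.90%; labor force participation rate ≈ 57.09%.

Labor force = employed + unemployed = 109.97 + 6.89 = 116.86 million.
Unemployment rate = 6.89 / 116.86 = 5.90%.
Labor force participation rate = 116.86 / 204.68 = 57.09%.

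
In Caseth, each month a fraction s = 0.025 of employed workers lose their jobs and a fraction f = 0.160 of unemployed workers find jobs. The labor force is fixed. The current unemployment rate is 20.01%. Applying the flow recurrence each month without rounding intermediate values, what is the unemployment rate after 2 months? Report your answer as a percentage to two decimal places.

Unemployment rate after two months ≈ 17.83%.

With a fixed labor force, u_{t+1} = u_t + s·(1−u_t) − f·u_t = u_t·(1−s−f) + s.
Here 1−s−f = 0.815 and s = 0.025.
u_1 = 0.200100 × 0.815 + 0.025 = 0.188081.
u_2 = 0.188081 × 0.815 + 0.025 = 0.178286.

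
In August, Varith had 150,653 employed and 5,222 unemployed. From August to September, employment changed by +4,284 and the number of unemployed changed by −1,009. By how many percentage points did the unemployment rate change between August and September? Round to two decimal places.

The unemployment rate changed by −0.70 percentage points.

August: labor force = 150,653 + 5,222 = 155,875; u = 5,222/155,875 = 3.35%.
September: labor force = 154,937 + 4,213 = 159,150; u = 4,213/159,150 = 2.65%.
Change = 2.65% − 3.35% = −0.70 pp.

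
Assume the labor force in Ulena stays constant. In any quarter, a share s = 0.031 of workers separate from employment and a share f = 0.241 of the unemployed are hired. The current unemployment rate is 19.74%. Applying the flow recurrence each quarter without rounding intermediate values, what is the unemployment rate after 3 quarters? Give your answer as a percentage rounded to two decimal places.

Unemployment rate after three quarters ≈ 14.62%.

With a fixed labor force, u_{t+1} = u_t + s·(1−u_t) − f·u_t = u_t·(1−s−f) + s.
Here 1−s−f = 0.728 and s = 0.031.
u_1 = 0.197400 × 0.728 + 0.031 = 0.174707.
u_2 = 0.174707 × 0.728 + 0.031 = 0.158187.
u_3 = 0.158187 × 0.728 + 0.031 = 0.146160.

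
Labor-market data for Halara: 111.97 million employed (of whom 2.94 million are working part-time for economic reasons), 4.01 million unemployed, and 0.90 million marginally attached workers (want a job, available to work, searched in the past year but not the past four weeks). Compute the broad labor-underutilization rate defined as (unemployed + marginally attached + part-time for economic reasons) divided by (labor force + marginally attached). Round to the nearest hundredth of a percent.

Labor force = 111.97 + 4.01 = 115.98 million.
Numerator = 4.01 + 0.90 + 2.94 = 7.85 million.
Denominator = 115.98 + 0.90 = 116.88 million.
Broad rate = 7.85 / 116.88 = 6.72%.

Broad underutilization rate ≈ 6.72%.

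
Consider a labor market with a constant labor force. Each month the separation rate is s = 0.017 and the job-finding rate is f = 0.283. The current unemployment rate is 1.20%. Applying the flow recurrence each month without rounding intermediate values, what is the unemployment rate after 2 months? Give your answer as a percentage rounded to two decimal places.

Unemployment rate after two months ≈ 3.48%.

With a fixed labor force, u_{t+1} = u_t + s·(1−u_t) − f·u_t = u_t·(1−s−f) + s.
Here 1−s−f = 0.700 and s = 0.017.
u_1 = 0.012000 × 0.700 + 0.017 = 0.025400.
u_2 = 0.025400 × 0.700 + 0.017 = 0.034780.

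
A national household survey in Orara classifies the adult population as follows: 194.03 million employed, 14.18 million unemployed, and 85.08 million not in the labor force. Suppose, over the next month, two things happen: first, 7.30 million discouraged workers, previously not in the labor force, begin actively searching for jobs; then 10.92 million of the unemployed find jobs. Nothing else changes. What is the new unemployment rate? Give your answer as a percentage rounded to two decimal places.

Initially, labor force = 194.03 + 14.18 = 208.21 million, so u = 14.18/208.21 = 6.81%.
After the first change, unemployed and labor force both rise by 7.30 → E = 194.03, U = 21.48, labor force = 215.51 million.
After the second change, unemployed falls and employed rises by 10.92; labor force unchanged → E = 204.95, U = 10.56, labor force = 215.51 million.
New unemployment rate = 10.56 / 215.51 = 4.90%.

New unemployment rate ≈ 4.90%.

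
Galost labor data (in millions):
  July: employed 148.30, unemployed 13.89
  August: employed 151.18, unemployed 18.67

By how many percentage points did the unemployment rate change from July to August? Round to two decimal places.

The unemployment rate changed by +2.43 percentage points.

July: labor force = 148.30 + 13.89 = 162.19; u = 13.89/162.19 = 8.56%.
August: labor force = 151.18 + 18.67 = 169.85; u = 18.67/169.85 = 10.99%.
Change = 10.99% − 8.56% = +2.43 pp.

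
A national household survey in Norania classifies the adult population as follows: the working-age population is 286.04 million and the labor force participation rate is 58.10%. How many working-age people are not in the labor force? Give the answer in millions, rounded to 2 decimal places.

About 119.85 million are not in the labor force.

Share not in the labor force = 1 − 0.5810 = 0.4190.
Not in labor force = 0.4190 × 286.04 ≈ 119.85 million.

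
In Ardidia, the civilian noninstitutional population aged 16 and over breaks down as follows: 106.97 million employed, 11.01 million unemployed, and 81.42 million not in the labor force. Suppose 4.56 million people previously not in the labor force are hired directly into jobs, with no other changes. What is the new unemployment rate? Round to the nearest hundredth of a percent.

New unemployment rate ≈ 8.98%.

Initially, labor force = 106.97 + 11.01 = 117.98 million, so u = 11.01/117.98 = 9.33%.
After the change, employed and labor force both rise by 4.56; unemployed unchanged → E = 111.53, U = 11.01, labor force = 122.54 million.
New unemployment rate = 11.01 / 122.54 = 8.98%.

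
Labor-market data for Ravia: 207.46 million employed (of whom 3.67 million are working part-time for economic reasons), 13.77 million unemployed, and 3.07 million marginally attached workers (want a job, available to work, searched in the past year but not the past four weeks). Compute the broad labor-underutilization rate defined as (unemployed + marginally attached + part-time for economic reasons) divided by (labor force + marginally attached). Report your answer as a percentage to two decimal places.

Labor force = 207.46 + 13.77 = 221.23 million.
Numerator = 13.77 + 3.07 + 3.67 = 20.51 million.
Denominator = 221.23 + 3.07 = 224.30 million.
Broad rate = 20.51 / 224.30 = 9.14%.

Broad underutilization rate ≈ 9.14%.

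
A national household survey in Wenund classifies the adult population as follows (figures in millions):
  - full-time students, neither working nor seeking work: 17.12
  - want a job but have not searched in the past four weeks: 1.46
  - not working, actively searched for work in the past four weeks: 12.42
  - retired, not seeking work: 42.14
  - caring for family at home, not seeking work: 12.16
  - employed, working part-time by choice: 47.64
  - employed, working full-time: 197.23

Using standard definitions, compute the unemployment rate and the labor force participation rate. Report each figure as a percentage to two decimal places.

Employed = 47.64 + 197.23 = 244.87 million.
Unemployed = 12.42 million.
Labor force = 244.87 + 12.42 = 257.29 million.
Not in labor force = 17.12 + 1.46 + 42.14 + 12.16 = 72.88 million (those not working and not actively searching are outside the labor force — including those who want a job but have given up searching).
Civilian working-age population = 257.29 + 72.88 = 330.17 million.
Unemployment rate = 12.42 / 257.29 = 4.83%.
Labor force participation rate = 257.29 / 330.17 = 77.93%.

Unemployment rate ≈ 4.83%; labor force participation rate ≈ 77.93%.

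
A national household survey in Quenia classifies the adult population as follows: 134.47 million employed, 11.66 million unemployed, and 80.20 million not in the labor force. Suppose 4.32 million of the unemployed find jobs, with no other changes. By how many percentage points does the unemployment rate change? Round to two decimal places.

The unemployment rate changes by −2.96 percentage points.

Initially, labor force = 134.47 + 11.66 = 146.13 million, so u = 11.66/146.13 = 7.98%.
After the change, unemployed falls and employed rises by 4.32; labor force unchanged → E = 138.79, U = 7.34, labor force = 146.13 million.
New unemployment rate = 7.34 / 146.13 = 5.02%.
Change = 5.02% − 7.98% = −2.96 percentage points.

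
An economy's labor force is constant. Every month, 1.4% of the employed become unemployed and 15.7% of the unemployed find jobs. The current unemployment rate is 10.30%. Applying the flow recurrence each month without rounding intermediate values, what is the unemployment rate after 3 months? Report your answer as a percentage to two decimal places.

With a fixed labor force, u_{t+1} = u_t + s·(1−u_t) − f·u_t = u_t·(1−s−f) + s.
Here 1−s−f = 0.829 and s = 0.014.
u_1 = 0.103000 × 0.829 + 0.014 = 0.099387.
u_2 = 0.099387 × 0.829 + 0.014 = 0.096392.
u_3 = 0.096392 × 0.829 + 0.014 = 0.093909.

Unemployment rate after three months ≈ 9.39%.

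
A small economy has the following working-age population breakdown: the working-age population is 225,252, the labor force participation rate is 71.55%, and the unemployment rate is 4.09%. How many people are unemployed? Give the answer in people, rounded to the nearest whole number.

Labor force = 0.7155 × 225,252 = 161,168.
Unemployed = 0.0409 × 161,168 ≈ 6,592.

About 6,592 are unemployed.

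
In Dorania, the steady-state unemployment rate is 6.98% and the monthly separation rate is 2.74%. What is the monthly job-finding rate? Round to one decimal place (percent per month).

From u* = s/(s+f): f = s·(1−u)/u.
f = 2.74 × (1 − 0.0698) / 0.0698 = 2.5487 / 0.0698 ≈ 36.5% per month.

Job-finding rate ≈ 36.5% per month.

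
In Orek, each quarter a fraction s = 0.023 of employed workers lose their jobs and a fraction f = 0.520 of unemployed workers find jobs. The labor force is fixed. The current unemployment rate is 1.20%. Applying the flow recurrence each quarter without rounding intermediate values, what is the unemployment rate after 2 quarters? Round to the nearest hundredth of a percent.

With a fixed labor force, u_{t+1} = u_t + s·(1−u_t) − f·u_t = u_t·(1−s−f) + s.
Here 1−s−f = 0.457 and s = 0.023.
u_1 = 0.012000 × 0.457 + 0.023 = 0.028484.
u_2 = 0.028484 × 0.457 + 0.023 = 0.036017.

Unemployment rate after two quarters ≈ 3.60%.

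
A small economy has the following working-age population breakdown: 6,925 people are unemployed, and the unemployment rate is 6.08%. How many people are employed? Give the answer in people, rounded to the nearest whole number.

About 106,973 are employed.

Labor force = U / u = 6,925 / 0.0608 ≈ 113,898.
Employed = labor force − unemployed = 113,898 − 6,925 = 106,973.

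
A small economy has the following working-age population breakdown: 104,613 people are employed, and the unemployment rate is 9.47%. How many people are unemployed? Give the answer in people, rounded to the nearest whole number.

Let U be the number unemployed. The labor force is E + U, and U/(E+U) = 0.0947.
So U = 0.0947 × 104,613 / (1 − 0.0947) = 9906.85 / 0.9053 ≈ 10,943.

About 10,943 are unemployed.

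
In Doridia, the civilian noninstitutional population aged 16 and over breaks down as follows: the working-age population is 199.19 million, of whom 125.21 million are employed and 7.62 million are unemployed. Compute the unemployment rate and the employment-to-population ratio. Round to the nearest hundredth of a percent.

Labor force = employed + unemployed = 125.21 + 7.62 = 132.83 million.
Unemployment rate = 7.62 / 132.83 = 5.74%.
Employment-population ratio = 125.21 / 199.19 = 62.86%.

Unemployment rate ≈ 5.74%; employment-population ratio ≈ 62.86%.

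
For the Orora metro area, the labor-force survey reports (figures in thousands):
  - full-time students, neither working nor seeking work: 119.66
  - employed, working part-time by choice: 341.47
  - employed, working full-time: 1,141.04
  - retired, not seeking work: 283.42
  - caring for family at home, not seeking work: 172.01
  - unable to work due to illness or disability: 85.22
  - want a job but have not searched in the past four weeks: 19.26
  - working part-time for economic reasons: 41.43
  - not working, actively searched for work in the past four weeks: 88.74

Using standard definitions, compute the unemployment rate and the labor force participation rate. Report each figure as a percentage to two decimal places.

Employed = 341.47 + 1,141.04 + 41.43 = 1,523.94 thousand (anyone who worked, including part-time for economic reasons, counts as employed).
Unemployed = 88.74 thousand.
Labor force = 1,523.94 + 88.74 = 1,612.68 thousand.
Not in labor force = 119.66 + 283.42 + 172.01 + 85.22 + 19.26 = 679.57 thousand (those not working and not actively searching are outside the labor force — including those who want a job but have given up searching).
Civilian working-age population = 1,612.68 + 679.57 = 2,292.25 thousand.
Unemployment rate = 88.74 / 1,612.68 = 5.50%.
Labor force participation rate = 1,612.68 / 2,292.25 = 70.35%.

Unemployment rate ≈ 5.50%; labor force participation rate ≈ 70.35%.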